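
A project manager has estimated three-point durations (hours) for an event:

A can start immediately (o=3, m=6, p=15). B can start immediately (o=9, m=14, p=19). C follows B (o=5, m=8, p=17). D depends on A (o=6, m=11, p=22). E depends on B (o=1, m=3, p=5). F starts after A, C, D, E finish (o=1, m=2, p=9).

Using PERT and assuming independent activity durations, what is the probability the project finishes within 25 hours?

te_A = (3 + 4·6 + 15)/6 = 42/6 = 7; σ²_A = ((15−3)/6)² = 4.000
te_B = (9 + 4·14 + 19)/6 = 84/6 = 14; σ²_B = ((19−9)/6)² = 2.778
te_C = (5 + 4·8 + 17)/6 = 54/6 = 9; σ²_C = ((17−5)/6)² = 4.000
te_D = (6 + 4·11 + 22)/6 = 72/6 = 12; σ²_D = ((22−6)/6)² = 7.111
te_E = (1 + 4·3 + 5)/6 = 18/6 = 3; σ²_E = ((5−1)/6)² = 0.444
te_F = (1 + 4·2 + 9)/6 = 18/6 = 3; σ²_F = ((9−1)/6)² = 1.778

Forward pass:
ES_A = 0; EF_A = 7
ES_B = 0; EF_B = 14
ES_C = 14; EF_C = 14+9 = 23
ES_D = 7; EF_D = 7+12 = 19
ES_E = 14; EF_E = 14+3 = 17
ES_F = max(EF_A=7, EF_C=23, EF_D=19, EF_E=17) = 23; EF_F = 23+3 = 26
Expected project duration μ = 26 hours. Critical path: B → C → F.

Variance along critical path = 2.778 + 4.000 + 1.778 = 8.556; σ = √8.556 = 2.925 hours.
Z = (25 − 26) / 2.925 = -0.342
P(T ≤ 25) = Φ(-0.342) ≈ 0.366

0.366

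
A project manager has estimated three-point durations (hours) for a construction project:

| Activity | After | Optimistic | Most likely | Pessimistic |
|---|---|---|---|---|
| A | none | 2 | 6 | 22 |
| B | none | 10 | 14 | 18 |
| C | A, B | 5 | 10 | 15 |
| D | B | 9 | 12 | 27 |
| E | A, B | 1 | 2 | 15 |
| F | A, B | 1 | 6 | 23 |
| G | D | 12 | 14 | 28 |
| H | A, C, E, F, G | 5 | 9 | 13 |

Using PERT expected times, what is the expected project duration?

53 hours

te_A = (2 + 4·6 + 22)/6 = 48/6 = 8
te_B = (10 + 4·14 + 18)/6 = 84/6 = 14
te_C = (5 + 4·10 + 15)/6 = 60/6 = 10
te_D = (9 + 4·12 + 27)/6 = 84/6 = 14
te_E = (1 + 4·2 + 15)/6 = 24/6 = 4
te_F = (1 + 4·6 + 23)/6 = 48/6 = 8
te_G = (12 + 4·14 + 28)/6 = 96/6 = 16
te_H = (5 + 4·9 + 13)/6 = 54/6 = 9

Forward pass:
ES_A = 0; EF_A = 8
ES_B = 0; EF_B = 14
ES_C = max(EF_A=8, EF_B=14) = 14; EF_C = 14+10 = 24
ES_D = 14; EF_D = 14+14 = 28
ES_E = max(EF_A=8, EF_B=14) = 14; EF_E = 14+4 = 18
ES_F = max(EF_A=8, EF_B=14) = 14; EF_F = 14+8 = 22
ES_G = 28; EF_G = 28+16 = 44
ES_H = max(EF_A=8, EF_C=24, EF_E=18, EF_F=22, EF_G=44) = 44; EF_H = 44+9 = 53
Expected project duration μ = 53 hours. Critical path: B → D → G → H.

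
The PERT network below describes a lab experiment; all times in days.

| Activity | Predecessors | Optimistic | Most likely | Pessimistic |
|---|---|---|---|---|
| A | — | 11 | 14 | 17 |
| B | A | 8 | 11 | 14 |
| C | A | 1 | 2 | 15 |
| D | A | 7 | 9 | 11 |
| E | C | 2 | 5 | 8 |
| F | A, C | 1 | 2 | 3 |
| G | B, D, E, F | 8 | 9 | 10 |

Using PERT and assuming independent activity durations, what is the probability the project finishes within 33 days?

te_A = (11 + 4·14 + 17)/6 = 84/6 = 14; σ²_A = ((17−11)/6)² = 1.000
te_B = (8 + 4·11 + 14)/6 = 66/6 = 11; σ²_B = ((14−8)/6)² = 1.000
te_C = (1 + 4·2 + 15)/6 = 24/6 = 4; σ²_C = ((15−1)/6)² = 5.444
te_D = (7 + 4·9 + 11)/6 = 54/6 = 9; σ²_D = ((11−7)/6)² = 0.444
te_E = (2 + 4·5 + 8)/6 = 30/6 = 5; σ²_E = ((8−2)/6)² = 1.000
te_F = (1 + 4·2 + 3)/6 = 12/6 = 2; σ²_F = ((3−1)/6)² = 0.111
te_G = (8 + 4·9 + 10)/6 = 54/6 = 9; σ²_G = ((10−8)/6)² = 0.111

Forward pass:
ES_A = 0; EF_A = 14
ES_B = 14; EF_B = 14+11 = 25
ES_C = 14; EF_C = 14+4 = 18
ES_D = 14; EF_D = 14+9 = 23
ES_E = 18; EF_E = 18+5 = 23
ES_F = max(EF_A=14, EF_C=18) = 18; EF_F = 18+2 = 20
ES_G = max(EF_B=25, EF_D=23, EF_E=23, EF_F=20) = 25; EF_G = 25+9 = 34
Expected project duration μ = 34 days. Critical path: A → B → G.

Variance along critical path = 1.000 + 1.000 + 0.111 = 2.111; σ = √2.111 = 1.453 days.
Z = (33 − 34) / 1.453 = -0.688
P(T ≤ 33) = Φ(-0.688) ≈ 0.246

0.246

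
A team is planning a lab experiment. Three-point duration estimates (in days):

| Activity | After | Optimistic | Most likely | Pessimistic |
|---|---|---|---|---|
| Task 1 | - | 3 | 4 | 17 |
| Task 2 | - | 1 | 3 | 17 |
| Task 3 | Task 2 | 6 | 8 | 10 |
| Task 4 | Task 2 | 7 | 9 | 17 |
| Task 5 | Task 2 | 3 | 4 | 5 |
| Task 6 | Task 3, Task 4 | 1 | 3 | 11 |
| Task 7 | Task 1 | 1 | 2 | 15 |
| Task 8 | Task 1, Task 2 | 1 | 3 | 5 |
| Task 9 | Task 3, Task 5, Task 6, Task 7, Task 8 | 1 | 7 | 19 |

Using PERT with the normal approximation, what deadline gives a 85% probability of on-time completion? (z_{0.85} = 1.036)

te_Task 1 = (3 + 4·4 + 17)/6 = 36/6 = 6; σ²_Task 1 = ((17−3)/6)² = 5.444
te_Task 2 = (1 + 4·3 + 17)/6 = 30/6 = 5; σ²_Task 2 = ((17−1)/6)² = 7.111
te_Task 3 = (6 + 4·8 + 10)/6 = 48/6 = 8; σ²_Task 3 = ((10−6)/6)² = 0.444
te_Task 4 = (7 + 4·9 + 17)/6 = 60/6 = 10; σ²_Task 4 = ((17−7)/6)² = 2.778
te_Task 5 = (3 + 4·4 + 5)/6 = 24/6 = 4; σ²_Task 5 = ((5−3)/6)² = 0.111
te_Task 6 = (1 + 4·3 + 11)/6 = 24/6 = 4; σ²_Task 6 = ((11−1)/6)² = 2.778
te_Task 7 = (1 + 4·2 + 15)/6 = 24/6 = 4; σ²_Task 7 = ((15−1)/6)² = 5.444
te_Task 8 = (1 + 4·3 + 5)/6 = 18/6 = 3; σ²_Task 8 = ((5−1)/6)² = 0.444
te_Task 9 = (1 + 4·7 + 19)/6 = 48/6 = 8; σ²_Task 9 = ((19−1)/6)² = 9.000

Forward pass:
ES_Task 1 = 0; EF_Task 1 = 6
ES_Task 2 = 0; EF_Task 2 = 5
ES_Task 3 = 5; EF_Task 3 = 5+8 = 13
ES_Task 4 = 5; EF_Task 4 = 5+10 = 15
ES_Task 5 = 5; EF_Task 5 = 5+4 = 9
ES_Task 6 = max(EF_Task 3=13, EF_Task 4=15) = 15; EF_Task 6 = 15+4 = 19
ES_Task 7 = 6; EF_Task 7 = 6+4 = 10
ES_Task 8 = max(EF_Task 1=6, EF_Task 2=5) = 6; EF_Task 8 = 6+3 = 9
ES_Task 9 = max(EF_Task 3=13, EF_Task 5=9, EF_Task 6=19, EF_Task 7=10, EF_Task 8=9) = 19; EF_Task 9 = 19+8 = 27
Expected project duration μ = 27 days. Critical path: Task 2 → Task 4 → Task 6 → Task 9.

Variance along critical path = 7.111 + 2.778 + 2.778 + 9.000 = 21.667; σ = 4.655 days.
D = μ + z·σ = 27 + 1.036·4.655 = 31.8 days

31.8 days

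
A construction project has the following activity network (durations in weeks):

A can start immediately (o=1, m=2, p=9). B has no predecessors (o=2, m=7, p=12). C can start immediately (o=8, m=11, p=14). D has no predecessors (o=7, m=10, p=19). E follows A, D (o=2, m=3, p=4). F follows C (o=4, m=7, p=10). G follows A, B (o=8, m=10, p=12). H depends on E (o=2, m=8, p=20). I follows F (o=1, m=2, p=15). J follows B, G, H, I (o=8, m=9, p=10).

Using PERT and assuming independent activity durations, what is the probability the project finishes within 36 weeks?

0.864

te_A = (1 + 4·2 + 9)/6 = 18/6 = 3; σ²_A = ((9−1)/6)² = 1.778
te_B = (2 + 4·7 + 12)/6 = 42/6 = 7; σ²_B = ((12−2)/6)² = 2.778
te_C = (8 + 4·11 + 14)/6 = 66/6 = 11; σ²_C = ((14−8)/6)² = 1.000
te_D = (7 + 4·10 + 19)/6 = 66/6 = 11; σ²_D = ((19−7)/6)² = 4.000
te_E = (2 + 4·3 + 4)/6 = 18/6 = 3; σ²_E = ((4−2)/6)² = 0.111
te_F = (4 + 4·7 + 10)/6 = 42/6 = 7; σ²_F = ((10−4)/6)² = 1.000
te_G = (8 + 4·10 + 12)/6 = 60/6 = 10; σ²_G = ((12−8)/6)² = 0.444
te_H = (2 + 4·8 + 20)/6 = 54/6 = 9; σ²_H = ((20−2)/6)² = 9.000
te_I = (1 + 4·2 + 15)/6 = 24/6 = 4; σ²_I = ((15−1)/6)² = 5.444
te_J = (8 + 4·9 + 10)/6 = 54/6 = 9; σ²_J = ((10−8)/6)² = 0.111

Forward pass:
ES_A = 0; EF_A = 3
ES_B = 0; EF_B = 7
ES_C = 0; EF_C = 11
ES_D = 0; EF_D = 11
ES_E = max(EF_A=3, EF_D=11) = 11; EF_E = 11+3 = 14
ES_F = 11; EF_F = 11+7 = 18
ES_G = max(EF_A=3, EF_B=7) = 7; EF_G = 7+10 = 17
ES_H = 14; EF_H = 14+9 = 23
ES_I = 18; EF_I = 18+4 = 22
ES_J = max(EF_B=7, EF_G=17, EF_H=23, EF_I=22) = 23; EF_J = 23+9 = 32
Expected project duration μ = 32 weeks. Critical path: D → E → H → J.

Variance along critical path = 4.000 + 0.111 + 9.000 + 0.111 = 13.222; σ = √13.222 = 3.636 weeks.
Z = (36 − 32) / 3.636 = 1.100
P(T ≤ 36) = Φ(1.100) ≈ 0.864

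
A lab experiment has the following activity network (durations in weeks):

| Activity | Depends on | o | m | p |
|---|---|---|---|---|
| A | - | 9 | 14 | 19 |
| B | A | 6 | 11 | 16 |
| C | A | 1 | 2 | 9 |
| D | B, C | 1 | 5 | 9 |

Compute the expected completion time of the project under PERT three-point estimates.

te_A = (9 + 4·14 + 19)/6 = 84/6 = 14
te_B = (6 + 4·11 + 16)/6 = 66/6 = 11
te_C = (1 + 4·2 + 9)/6 = 18/6 = 3
te_D = (1 + 4·5 + 9)/6 = 30/6 = 5

Forward pass:
ES_A = 0; EF_A = 14
ES_B = 14; EF_B = 14+11 = 25
ES_C = 14; EF_C = 14+3 = 17
ES_D = max(EF_B=25, EF_C=17) = 25; EF_D = 25+5 = 30
Expected project duration μ = 30 weeks. Critical path: A → B → D.

30 weeks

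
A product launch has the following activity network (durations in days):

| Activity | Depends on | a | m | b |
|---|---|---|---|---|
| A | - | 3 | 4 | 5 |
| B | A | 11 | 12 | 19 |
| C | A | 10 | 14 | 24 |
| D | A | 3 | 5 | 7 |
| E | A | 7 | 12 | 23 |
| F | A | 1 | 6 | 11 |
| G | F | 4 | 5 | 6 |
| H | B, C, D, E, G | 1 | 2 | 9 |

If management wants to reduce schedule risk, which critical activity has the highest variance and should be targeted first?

te_A = (3 + 4·4 + 5)/6 = 24/6 = 4; σ²_A = ((5−3)/6)² = 0.111
te_B = (11 + 4·12 + 19)/6 = 78/6 = 13; σ²_B = ((19−11)/6)² = 1.778
te_C = (10 + 4·14 + 24)/6 = 90/6 = 15; σ²_C = ((24−10)/6)² = 5.444
te_D = (3 + 4·5 + 7)/6 = 30/6 = 5; σ²_D = ((7−3)/6)² = 0.444
te_E = (7 + 4·12 + 23)/6 = 78/6 = 13; σ²_E = ((23−7)/6)² = 7.111
te_F = (1 + 4·6 + 11)/6 = 36/6 = 6; σ²_F = ((11−1)/6)² = 2.778
te_G = (4 + 4·5 + 6)/6 = 30/6 = 5; σ²_G = ((6−4)/6)² = 0.111
te_H = (1 + 4·2 + 9)/6 = 18/6 = 3; σ²_H = ((9−1)/6)² = 1.778

Forward pass:
ES_A = 0; EF_A = 4
ES_B = 4; EF_B = 4+13 = 17
ES_C = 4; EF_C = 4+15 = 19
ES_D = 4; EF_D = 4+5 = 9
ES_E = 4; EF_E = 4+13 = 17
ES_F = 4; EF_F = 4+6 = 10
ES_G = 10; EF_G = 10+5 = 15
ES_H = max(EF_B=17, EF_C=19, EF_D=9, EF_E=17, EF_G=15) = 19; EF_H = 19+3 = 22
Expected project duration μ = 22 days. Critical path: A → C → H.

Variances on critical path: σ²_A=0.111, σ²_C=5.444, σ²_H=1.778.
Largest is σ²_C = 5.444.

C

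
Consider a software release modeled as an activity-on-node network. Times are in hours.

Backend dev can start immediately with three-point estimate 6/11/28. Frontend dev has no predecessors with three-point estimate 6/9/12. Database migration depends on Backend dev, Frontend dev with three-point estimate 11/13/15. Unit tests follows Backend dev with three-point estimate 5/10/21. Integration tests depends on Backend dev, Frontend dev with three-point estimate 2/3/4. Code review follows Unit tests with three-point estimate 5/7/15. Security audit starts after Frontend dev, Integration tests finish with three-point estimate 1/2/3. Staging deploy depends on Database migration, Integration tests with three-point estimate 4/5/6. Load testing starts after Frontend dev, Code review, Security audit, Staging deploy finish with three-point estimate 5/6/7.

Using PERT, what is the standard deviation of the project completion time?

te_Backend dev = (6 + 4·11 + 28)/6 = 78/6 = 13; σ²_Backend dev = ((28−6)/6)² = 13.444
te_Frontend dev = (6 + 4·9 + 12)/6 = 54/6 = 9; σ²_Frontend dev = ((12−6)/6)² = 1.000
te_Database migration = (11 + 4·13 + 15)/6 = 78/6 = 13; σ²_Database migration = ((15−11)/6)² = 0.444
te_Unit tests = (5 + 4·10 + 21)/6 = 66/6 = 11; σ²_Unit tests = ((21−5)/6)² = 7.111
te_Integration tests = (2 + 4·3 + 4)/6 = 18/6 = 3; σ²_Integration tests = ((4−2)/6)² = 0.111
te_Code review = (5 + 4·7 + 15)/6 = 48/6 = 8; σ²_Code review = ((15−5)/6)² = 2.778
te_Security audit = (1 + 4·2 + 3)/6 = 12/6 = 2; σ²_Security audit = ((3−1)/6)² = 0.111
te_Staging deploy = (4 + 4·5 + 6)/6 = 30/6 = 5; σ²_Staging deploy = ((6−4)/6)² = 0.111
te_Load testing = (5 + 4·6 + 7)/6 = 36/6 = 6; σ²_Load testing = ((7−5)/6)² = 0.111

Forward pass:
ES_Backend dev = 0; EF_Backend dev = 13
ES_Frontend dev = 0; EF_Frontend dev = 9
ES_Database migration = max(EF_Backend dev=13, EF_Frontend dev=9) = 13; EF_Database migration = 13+13 = 26
ES_Unit tests = 13; EF_Unit tests = 13+11 = 24
ES_Integration tests = max(EF_Backend dev=13, EF_Frontend dev=9) = 13; EF_Integration tests = 13+3 = 16
ES_Code review = 24; EF_Code review = 24+8 = 32
ES_Security audit = max(EF_Frontend dev=9, EF_Integration tests=16) = 16; EF_Security audit = 16+2 = 18
ES_Staging deploy = max(EF_Database migration=26, EF_Integration tests=16) = 26; EF_Staging deploy = 26+5 = 31
ES_Load testing = max(EF_Frontend dev=9, EF_Code review=32, EF_Security audit=18, EF_Staging deploy=31) = 32; EF_Load testing = 32+6 = 38
Expected project duration μ = 38 hours. Critical path: Backend dev → Unit tests → Code review → Load testing.

Variance along critical path = 13.444 + 7.111 + 2.778 + 0.111 = 23.444
σ = √23.444 = 4.842 hours

4.84 hours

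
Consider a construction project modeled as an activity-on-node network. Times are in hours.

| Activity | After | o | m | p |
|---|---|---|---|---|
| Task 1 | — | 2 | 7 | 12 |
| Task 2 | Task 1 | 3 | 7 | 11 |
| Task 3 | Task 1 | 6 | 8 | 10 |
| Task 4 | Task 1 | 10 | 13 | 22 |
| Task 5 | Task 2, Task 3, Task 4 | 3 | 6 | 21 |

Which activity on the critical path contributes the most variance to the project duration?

Task 5

te_Task 1 = (2 + 4·7 + 12)/6 = 42/6 = 7; σ²_Task 1 = ((12−2)/6)² = 2.778
te_Task 2 = (3 + 4·7 + 11)/6 = 42/6 = 7; σ²_Task 2 = ((11−3)/6)² = 1.778
te_Task 3 = (6 + 4·8 + 10)/6 = 48/6 = 8; σ²_Task 3 = ((10−6)/6)² = 0.444
te_Task 4 = (10 + 4·13 + 22)/6 = 84/6 = 14; σ²_Task 4 = ((22−10)/6)² = 4.000
te_Task 5 = (3 + 4·6 + 21)/6 = 48/6 = 8; σ²_Task 5 = ((21−3)/6)² = 9.000

Forward pass:
ES_Task 1 = 0; EF_Task 1 = 7
ES_Task 2 = 7; EF_Task 2 = 7+7 = 14
ES_Task 3 = 7; EF_Task 3 = 7+8 = 15
ES_Task 4 = 7; EF_Task 4 = 7+14 = 21
ES_Task 5 = max(EF_Task 2=14, EF_Task 3=15, EF_Task 4=21) = 21; EF_Task 5 = 21+8 = 29
Expected project duration μ = 29 hours. Critical path: Task 1 → Task 4 → Task 5.

Variances on critical path: σ²_Task 1=2.778, σ²_Task 4=4.000, σ²_Task 5=9.000.
Largest is σ²_Task 5 = 9.000.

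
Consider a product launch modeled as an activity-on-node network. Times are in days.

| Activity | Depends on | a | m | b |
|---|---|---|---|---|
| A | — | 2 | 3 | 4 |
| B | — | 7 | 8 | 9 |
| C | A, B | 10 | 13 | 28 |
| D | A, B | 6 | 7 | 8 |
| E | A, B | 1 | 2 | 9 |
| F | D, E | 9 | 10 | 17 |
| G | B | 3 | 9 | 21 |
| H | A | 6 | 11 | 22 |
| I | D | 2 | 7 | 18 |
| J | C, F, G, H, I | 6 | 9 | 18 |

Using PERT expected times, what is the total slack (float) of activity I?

te_A = (2 + 4·3 + 4)/6 = 18/6 = 3
te_B = (7 + 4·8 + 9)/6 = 48/6 = 8
te_C = (10 + 4·13 + 28)/6 = 90/6 = 15
te_D = (6 + 4·7 + 8)/6 = 42/6 = 7
te_E = (1 + 4·2 + 9)/6 = 18/6 = 3
te_F = (9 + 4·10 + 17)/6 = 66/6 = 11
te_G = (3 + 4·9 + 21)/6 = 60/6 = 10
te_H = (6 + 4·11 + 22)/6 = 72/6 = 12
te_I = (2 + 4·7 + 18)/6 = 48/6 = 8
te_J = (6 + 4·9 + 18)/6 = 60/6 = 10

Forward pass:
ES_A = 0; EF_A = 3
ES_B = 0; EF_B = 8
ES_C = max(EF_A=3, EF_B=8) = 8; EF_C = 8+15 = 23
ES_D = max(EF_A=3, EF_B=8) = 8; EF_D = 8+7 = 15
ES_E = max(EF_A=3, EF_B=8) = 8; EF_E = 8+3 = 11
ES_F = max(EF_D=15, EF_E=11) = 15; EF_F = 15+11 = 26
ES_G = 8; EF_G = 8+10 = 18
ES_H = 3; EF_H = 3+12 = 15
ES_I = 15; EF_I = 15+8 = 23
ES_J = max(EF_C=23, EF_F=26, EF_G=18, EF_H=15, EF_I=23) = 26; EF_J = 26+10 = 36
Expected project duration μ = 36 days. Critical path: B → D → F → J.

Backward pass:
LF_J = 36; LS_J = 36−10 = 26
LF_I = LS_J = 26; LS_I = 26−8 = 18
LF_H = LS_J = 26; LS_H = 26−12 = 14
LF_G = LS_J = 26; LS_G = 26−10 = 16
LF_F = LS_J = 26; LS_F = 26−11 = 15
LF_E = LS_F = 15; LS_E = 15−3 = 12
LF_D = min(LS_F=15, LS_I=18) = 15; LS_D = 15−7 = 8
LF_C = LS_J = 26; LS_C = 26−15 = 11
LF_B = min(LS_C=11, LS_D=8, LS_E=12, LS_G=16) = 8; LS_B = 8−8 = 0
LF_A = min(LS_C=11, LS_D=8, LS_E=12, LS_H=14) = 8; LS_A = 8−3 = 5
Slack_I = LS_I − ES_I = 18 − 15 = 3

3 days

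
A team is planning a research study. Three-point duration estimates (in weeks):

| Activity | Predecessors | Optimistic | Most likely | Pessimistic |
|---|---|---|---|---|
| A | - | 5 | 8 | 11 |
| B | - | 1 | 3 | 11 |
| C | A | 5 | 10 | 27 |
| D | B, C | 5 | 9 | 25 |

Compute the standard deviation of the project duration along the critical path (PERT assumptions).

5.06 weeks

te_A = (5 + 4·8 + 11)/6 = 48/6 = 8; σ²_A = ((11−5)/6)² = 1.000
te_B = (1 + 4·3 + 11)/6 = 24/6 = 4; σ²_B = ((11−1)/6)² = 2.778
te_C = (5 + 4·10 + 27)/6 = 72/6 = 12; σ²_C = ((27−5)/6)² = 13.444
te_D = (5 + 4·9 + 25)/6 = 66/6 = 11; σ²_D = ((25−5)/6)² = 11.111

Forward pass:
ES_A = 0; EF_A = 8
ES_B = 0; EF_B = 4
ES_C = 8; EF_C = 8+12 = 20
ES_D = max(EF_B=4, EF_C=20) = 20; EF_D = 20+11 = 31
Expected project duration μ = 31 weeks. Critical path: A → C → D.

Variance along critical path = 1.000 + 13.444 + 11.111 = 25.556
σ = √25.556 = 5.055 weeks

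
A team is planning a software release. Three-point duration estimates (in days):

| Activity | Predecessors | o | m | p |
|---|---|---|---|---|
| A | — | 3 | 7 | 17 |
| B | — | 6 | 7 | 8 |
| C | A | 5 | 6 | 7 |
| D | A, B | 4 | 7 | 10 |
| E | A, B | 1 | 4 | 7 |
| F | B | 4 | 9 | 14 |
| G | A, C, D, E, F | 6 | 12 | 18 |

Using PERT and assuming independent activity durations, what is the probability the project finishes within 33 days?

0.972

te_A = (3 + 4·7 + 17)/6 = 48/6 = 8; σ²_A = ((17−3)/6)² = 5.444
te_B = (6 + 4·7 + 8)/6 = 42/6 = 7; σ²_B = ((8−6)/6)² = 0.111
te_C = (5 + 4·6 + 7)/6 = 36/6 = 6; σ²_C = ((7−5)/6)² = 0.111
te_D = (4 + 4·7 + 10)/6 = 42/6 = 7; σ²_D = ((10−4)/6)² = 1.000
te_E = (1 + 4·4 + 7)/6 = 24/6 = 4; σ²_E = ((7−1)/6)² = 1.000
te_F = (4 + 4·9 + 14)/6 = 54/6 = 9; σ²_F = ((14−4)/6)² = 2.778
te_G = (6 + 4·12 + 18)/6 = 72/6 = 12; σ²_G = ((18−6)/6)² = 4.000

Forward pass:
ES_A = 0; EF_A = 8
ES_B = 0; EF_B = 7
ES_C = 8; EF_C = 8+6 = 14
ES_D = max(EF_A=8, EF_B=7) = 8; EF_D = 8+7 = 15
ES_E = max(EF_A=8, EF_B=7) = 8; EF_E = 8+4 = 12
ES_F = 7; EF_F = 7+9 = 16
ES_G = max(EF_A=8, EF_C=14, EF_D=15, EF_E=12, EF_F=16) = 16; EF_G = 16+12 = 28
Expected project duration μ = 28 days. Critical path: B → F → G.

Variance along critical path = 0.111 + 2.778 + 4.000 = 6.889; σ = √6.889 = 2.625 days.
Z = (33 − 28) / 2.625 = 1.905
P(T ≤ 33) = Φ(1.905) ≈ 0.972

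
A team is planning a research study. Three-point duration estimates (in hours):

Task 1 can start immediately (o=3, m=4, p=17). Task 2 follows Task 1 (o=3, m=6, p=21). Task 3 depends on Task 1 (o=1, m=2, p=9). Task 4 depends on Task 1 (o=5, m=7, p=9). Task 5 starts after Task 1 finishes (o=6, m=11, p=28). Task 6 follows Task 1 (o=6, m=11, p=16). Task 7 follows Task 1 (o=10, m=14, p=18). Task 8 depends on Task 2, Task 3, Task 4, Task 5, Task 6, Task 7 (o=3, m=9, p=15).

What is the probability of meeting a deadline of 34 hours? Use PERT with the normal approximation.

te_Task 1 = (3 + 4·4 + 17)/6 = 36/6 = 6; σ²_Task 1 = ((17−3)/6)² = 5.444
te_Task 2 = (3 + 4·6 + 21)/6 = 48/6 = 8; σ²_Task 2 = ((21−3)/6)² = 9.000
te_Task 3 = (1 + 4·2 + 9)/6 = 18/6 = 3; σ²_Task 3 = ((9−1)/6)² = 1.778
te_Task 4 = (5 + 4·7 + 9)/6 = 42/6 = 7; σ²_Task 4 = ((9−5)/6)² = 0.444
te_Task 5 = (6 + 4·11 + 28)/6 = 78/6 = 13; σ²_Task 5 = ((28−6)/6)² = 13.444
te_Task 6 = (6 + 4·11 + 16)/6 = 66/6 = 11; σ²_Task 6 = ((16−6)/6)² = 2.778
te_Task 7 = (10 + 4·14 + 18)/6 = 84/6 = 14; σ²_Task 7 = ((18−10)/6)² = 1.778
te_Task 8 = (3 + 4·9 + 15)/6 = 54/6 = 9; σ²_Task 8 = ((15−3)/6)² = 4.000

Forward pass:
ES_Task 1 = 0; EF_Task 1 = 6
ES_Task 2 = 6; EF_Task 2 = 6+8 = 14
ES_Task 3 = 6; EF_Task 3 = 6+3 = 9
ES_Task 4 = 6; EF_Task 4 = 6+7 = 13
ES_Task 5 = 6; EF_Task 5 = 6+13 = 19
ES_Task 6 = 6; EF_Task 6 = 6+11 = 17
ES_Task 7 = 6; EF_Task 7 = 6+14 = 20
ES_Task 8 = max(EF_Task 2=14, EF_Task 3=9, EF_Task 4=13, EF_Task 5=19, EF_Task 6=17, EF_Task 7=20) = 20; EF_Task 8 = 20+9 = 29
Expected project duration μ = 29 hours. Critical path: Task 1 → Task 7 → Task 8.

Variance along critical path = 5.444 + 1.778 + 4.000 = 11.222; σ = √11.222 = 3.350 hours.
Z = (34 − 29) / 3.350 = 1.493
P(T ≤ 34) = Φ(1.493) ≈ 0.932

0.932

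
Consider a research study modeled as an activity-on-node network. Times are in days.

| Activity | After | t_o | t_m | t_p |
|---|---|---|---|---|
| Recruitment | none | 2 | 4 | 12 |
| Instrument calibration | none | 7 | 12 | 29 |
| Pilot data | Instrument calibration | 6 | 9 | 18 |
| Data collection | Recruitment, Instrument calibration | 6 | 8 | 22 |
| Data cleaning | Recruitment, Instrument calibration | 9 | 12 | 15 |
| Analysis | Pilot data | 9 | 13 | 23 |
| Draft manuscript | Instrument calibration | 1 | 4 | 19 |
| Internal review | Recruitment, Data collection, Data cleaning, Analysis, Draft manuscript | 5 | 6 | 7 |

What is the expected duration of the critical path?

te_Recruitment = (2 + 4·4 + 12)/6 = 30/6 = 5
te_Instrument calibration = (7 + 4·12 + 29)/6 = 84/6 = 14
te_Pilot data = (6 + 4·9 + 18)/6 = 60/6 = 10
te_Data collection = (6 + 4·8 + 22)/6 = 60/6 = 10
te_Data cleaning = (9 + 4·12 + 15)/6 = 72/6 = 12
te_Analysis = (9 + 4·13 + 23)/6 = 84/6 = 14
te_Draft manuscript = (1 + 4·4 + 19)/6 = 36/6 = 6
te_Internal review = (5 + 4·6 + 7)/6 = 36/6 = 6

Forward pass:
ES_Recruitment = 0; EF_Recruitment = 5
ES_Instrument calibration = 0; EF_Instrument calibration = 14
ES_Pilot data = 14; EF_Pilot data = 14+10 = 24
ES_Data collection = max(EF_Recruitment=5, EF_Instrument calibration=14) = 14; EF_Data collection = 14+10 = 24
ES_Data cleaning = max(EF_Recruitment=5, EF_Instrument calibration=14) = 14; EF_Data cleaning = 14+12 = 26
ES_Analysis = 24; EF_Analysis = 24+14 = 38
ES_Draft manuscript = 14; EF_Draft manuscript = 14+6 = 20
ES_Internal review = max(EF_Recruitment=5, EF_Data collection=24, EF_Data cleaning=26, EF_Analysis=38, EF_Draft manuscript=20) = 38; EF_Internal review = 38+6 = 44
Expected project duration μ = 44 days. Critical path: Instrument calibration → Pilot data → Analysis → Internal review.

44 days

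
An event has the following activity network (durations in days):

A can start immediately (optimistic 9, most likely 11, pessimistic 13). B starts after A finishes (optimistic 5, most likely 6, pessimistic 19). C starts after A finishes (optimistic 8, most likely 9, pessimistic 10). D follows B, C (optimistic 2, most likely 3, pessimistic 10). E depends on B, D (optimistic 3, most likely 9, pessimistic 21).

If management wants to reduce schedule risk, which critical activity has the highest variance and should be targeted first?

E

te_A = (9 + 4·11 + 13)/6 = 66/6 = 11; σ²_A = ((13−9)/6)² = 0.444
te_B = (5 + 4·6 + 19)/6 = 48/6 = 8; σ²_B = ((19−5)/6)² = 5.444
te_C = (8 + 4·9 + 10)/6 = 54/6 = 9; σ²_C = ((10−8)/6)² = 0.111
te_D = (2 + 4·3 + 10)/6 = 24/6 = 4; σ²_D = ((10−2)/6)² = 1.778
te_E = (3 + 4·9 + 21)/6 = 60/6 = 10; σ²_E = ((21−3)/6)² = 9.000

Forward pass:
ES_A = 0; EF_A = 11
ES_B = 11; EF_B = 11+8 = 19
ES_C = 11; EF_C = 11+9 = 20
ES_D = max(EF_B=19, EF_C=20) = 20; EF_D = 20+4 = 24
ES_E = max(EF_B=19, EF_D=24) = 24; EF_E = 24+10 = 34
Expected project duration μ = 34 days. Critical path: A → C → D → E.

Variances on critical path: σ²_A=0.444, σ²_C=0.111, σ²_D=1.778, σ²_E=9.000.
Largest is σ²_E = 9.000.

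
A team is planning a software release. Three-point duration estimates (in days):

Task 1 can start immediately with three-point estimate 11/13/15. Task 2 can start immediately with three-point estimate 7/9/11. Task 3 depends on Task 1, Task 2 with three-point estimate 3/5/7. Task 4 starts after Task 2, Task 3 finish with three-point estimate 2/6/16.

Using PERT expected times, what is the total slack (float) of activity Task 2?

te_Task 1 = (11 + 4·13 + 15)/6 = 78/6 = 13
te_Task 2 = (7 + 4·9 + 11)/6 = 54/6 = 9
te_Task 3 = (3 + 4·5 + 7)/6 = 30/6 = 5
te_Task 4 = (2 + 4·6 + 16)/6 = 42/6 = 7

Forward pass:
ES_Task 1 = 0; EF_Task 1 = 13
ES_Task 2 = 0; EF_Task 2 = 9
ES_Task 3 = max(EF_Task 1=13, EF_Task 2=9) = 13; EF_Task 3 = 13+5 = 18
ES_Task 4 = max(EF_Task 2=9, EF_Task 3=18) = 18; EF_Task 4 = 18+7 = 25
Expected project duration μ = 25 days. Critical path: Task 1 → Task 3 → Task 4.

Backward pass:
LF_Task 4 = 25; LS_Task 4 = 25−7 = 18
LF_Task 3 = LS_Task 4 = 18; LS_Task 3 = 18−5 = 13
LF_Task 2 = min(LS_Task 3=13, LS_Task 4=18) = 13; LS_Task 2 = 13−9 = 4
LF_Task 1 = LS_Task 3 = 13; LS_Task 1 = 13−13 = 0
Slack_Task 2 = LS_Task 2 − ES_Task 2 = 4 − 0 = 4

4 days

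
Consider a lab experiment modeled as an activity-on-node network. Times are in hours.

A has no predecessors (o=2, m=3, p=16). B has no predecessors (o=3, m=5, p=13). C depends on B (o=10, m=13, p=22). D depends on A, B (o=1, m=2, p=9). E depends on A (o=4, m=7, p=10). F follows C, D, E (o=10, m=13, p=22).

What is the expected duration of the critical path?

te_A = (2 + 4·3 + 16)/6 = 30/6 = 5
te_B = (3 + 4·5 + 13)/6 = 36/6 = 6
te_C = (10 + 4·13 + 22)/6 = 84/6 = 14
te_D = (1 + 4·2 + 9)/6 = 18/6 = 3
te_E = (4 + 4·7 + 10)/6 = 42/6 = 7
te_F = (10 + 4·13 + 22)/6 = 84/6 = 14

Forward pass:
ES_A = 0; EF_A = 5
ES_B = 0; EF_B = 6
ES_C = 6; EF_C = 6+14 = 20
ES_D = max(EF_A=5, EF_B=6) = 6; EF_D = 6+3 = 9
ES_E = 5; EF_E = 5+7 = 12
ES_F = max(EF_C=20, EF_D=9, EF_E=12) = 20; EF_F = 20+14 = 34
Expected project duration μ = 34 hours. Critical path: B → C → F.

34 hours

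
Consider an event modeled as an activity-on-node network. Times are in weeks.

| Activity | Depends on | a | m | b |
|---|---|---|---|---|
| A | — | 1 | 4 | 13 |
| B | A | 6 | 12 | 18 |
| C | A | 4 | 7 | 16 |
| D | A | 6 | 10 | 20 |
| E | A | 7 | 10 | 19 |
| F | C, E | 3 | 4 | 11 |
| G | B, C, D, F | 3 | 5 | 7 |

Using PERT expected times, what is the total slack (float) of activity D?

5 weeks

te_A = (1 + 4·4 + 13)/6 = 30/6 = 5
te_B = (6 + 4·12 + 18)/6 = 72/6 = 12
te_C = (4 + 4·7 + 16)/6 = 48/6 = 8
te_D = (6 + 4·10 + 20)/6 = 66/6 = 11
te_E = (7 + 4·10 + 19)/6 = 66/6 = 11
te_F = (3 + 4·4 + 11)/6 = 30/6 = 5
te_G = (3 + 4·5 + 7)/6 = 30/6 = 5

Forward pass:
ES_A = 0; EF_A = 5
ES_B = 5; EF_B = 5+12 = 17
ES_C = 5; EF_C = 5+8 = 13
ES_D = 5; EF_D = 5+11 = 16
ES_E = 5; EF_E = 5+11 = 16
ES_F = max(EF_C=13, EF_E=16) = 16; EF_F = 16+5 = 21
ES_G = max(EF_B=17, EF_C=13, EF_D=16, EF_F=21) = 21; EF_G = 21+5 = 26
Expected project duration μ = 26 weeks. Critical path: A → E → F → G.

Backward pass:
LF_G = 26; LS_G = 26−5 = 21
LF_F = LS_G = 21; LS_F = 21−5 = 16
LF_E = LS_F = 16; LS_E = 16−11 = 5
LF_D = LS_G = 21; LS_D = 21−11 = 10
LF_C = min(LS_F=16, LS_G=21) = 16; LS_C = 16−8 = 8
LF_B = LS_G = 21; LS_B = 21−12 = 9
LF_A = min(LS_B=9, LS_C=8, LS_D=10, LS_E=5) = 5; LS_A = 5−5 = 0
Slack_D = LS_D − ES_D = 10 − 5 = 5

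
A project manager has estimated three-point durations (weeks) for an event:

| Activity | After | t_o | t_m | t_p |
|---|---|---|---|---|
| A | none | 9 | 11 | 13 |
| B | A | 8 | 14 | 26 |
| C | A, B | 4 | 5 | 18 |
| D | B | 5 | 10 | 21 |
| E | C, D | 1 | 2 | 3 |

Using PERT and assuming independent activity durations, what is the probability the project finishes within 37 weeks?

te_A = (9 + 4·11 + 13)/6 = 66/6 = 11; σ²_A = ((13−9)/6)² = 0.444
te_B = (8 + 4·14 + 26)/6 = 90/6 = 15; σ²_B = ((26−8)/6)² = 9.000
te_C = (4 + 4·5 + 18)/6 = 42/6 = 7; σ²_C = ((18−4)/6)² = 5.444
te_D = (5 + 4·10 + 21)/6 = 66/6 = 11; σ²_D = ((21−5)/6)² = 7.111
te_E = (1 + 4·2 + 3)/6 = 12/6 = 2; σ²_E = ((3−1)/6)² = 0.111

Forward pass:
ES_A = 0; EF_A = 11
ES_B = 11; EF_B = 11+15 = 26
ES_C = max(EF_A=11, EF_B=26) = 26; EF_C = 26+7 = 33
ES_D = 26; EF_D = 26+11 = 37
ES_E = max(EF_C=33, EF_D=37) = 37; EF_E = 37+2 = 39
Expected project duration μ = 39 weeks. Critical path: A → B → D → E.

Variance along critical path = 0.444 + 9.000 + 7.111 + 0.111 = 16.667; σ = √16.667 = 4.082 weeks.
Z = (37 − 39) / 4.082 = -0.490
P(T ≤ 37) = Φ(-0.490) ≈ 0.312

0.312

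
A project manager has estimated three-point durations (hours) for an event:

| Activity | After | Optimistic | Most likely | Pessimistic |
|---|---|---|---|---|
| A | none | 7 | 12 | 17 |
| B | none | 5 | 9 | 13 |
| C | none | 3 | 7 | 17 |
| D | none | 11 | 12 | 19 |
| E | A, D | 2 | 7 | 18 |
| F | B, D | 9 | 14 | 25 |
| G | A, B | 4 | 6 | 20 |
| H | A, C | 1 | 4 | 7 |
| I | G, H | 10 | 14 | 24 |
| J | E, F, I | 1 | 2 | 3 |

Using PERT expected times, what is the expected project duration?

37 hours

te_A = (7 + 4·12 + 17)/6 = 72/6 = 12
te_B = (5 + 4·9 + 13)/6 = 54/6 = 9
te_C = (3 + 4·7 + 17)/6 = 48/6 = 8
te_D = (11 + 4·12 + 19)/6 = 78/6 = 13
te_E = (2 + 4·7 + 18)/6 = 48/6 = 8
te_F = (9 + 4·14 + 25)/6 = 90/6 = 15
te_G = (4 + 4·6 + 20)/6 = 48/6 = 8
te_H = (1 + 4·4 + 7)/6 = 24/6 = 4
te_I = (10 + 4·14 + 24)/6 = 90/6 = 15
te_J = (1 + 4·2 + 3)/6 = 12/6 = 2

Forward pass:
ES_A = 0; EF_A = 12
ES_B = 0; EF_B = 9
ES_C = 0; EF_C = 8
ES_D = 0; EF_D = 13
ES_E = max(EF_A=12, EF_D=13) = 13; EF_E = 13+8 = 21
ES_F = max(EF_B=9, EF_D=13) = 13; EF_F = 13+15 = 28
ES_G = max(EF_A=12, EF_B=9) = 12; EF_G = 12+8 = 20
ES_H = max(EF_A=12, EF_C=8) = 12; EF_H = 12+4 = 16
ES_I = max(EF_G=20, EF_H=16) = 20; EF_I = 20+15 = 35
ES_J = max(EF_E=21, EF_F=28, EF_I=35) = 35; EF_J = 35+2 = 37
Expected project duration μ = 37 hours. Critical path: A → G → I → J.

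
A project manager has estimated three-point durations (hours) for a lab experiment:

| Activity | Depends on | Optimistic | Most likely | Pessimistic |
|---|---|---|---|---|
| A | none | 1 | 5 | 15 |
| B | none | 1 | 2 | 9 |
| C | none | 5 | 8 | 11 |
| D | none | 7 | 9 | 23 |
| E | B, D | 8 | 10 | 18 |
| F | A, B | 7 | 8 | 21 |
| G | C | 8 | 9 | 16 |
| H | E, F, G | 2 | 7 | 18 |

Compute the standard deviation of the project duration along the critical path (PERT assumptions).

te_A = (1 + 4·5 + 15)/6 = 36/6 = 6; σ²_A = ((15−1)/6)² = 5.444
te_B = (1 + 4·2 + 9)/6 = 18/6 = 3; σ²_B = ((9−1)/6)² = 1.778
te_C = (5 + 4·8 + 11)/6 = 48/6 = 8; σ²_C = ((11−5)/6)² = 1.000
te_D = (7 + 4·9 + 23)/6 = 66/6 = 11; σ²_D = ((23−7)/6)² = 7.111
te_E = (8 + 4·10 + 18)/6 = 66/6 = 11; σ²_E = ((18−8)/6)² = 2.778
te_F = (7 + 4·8 + 21)/6 = 60/6 = 10; σ²_F = ((21−7)/6)² = 5.444
te_G = (8 + 4·9 + 16)/6 = 60/6 = 10; σ²_G = ((16−8)/6)² = 1.778
te_H = (2 + 4·7 + 18)/6 = 48/6 = 8; σ²_H = ((18−2)/6)² = 7.111

Forward pass:
ES_A = 0; EF_A = 6
ES_B = 0; EF_B = 3
ES_C = 0; EF_C = 8
ES_D = 0; EF_D = 11
ES_E = max(EF_B=3, EF_D=11) = 11; EF_E = 11+11 = 22
ES_F = max(EF_A=6, EF_B=3) = 6; EF_F = 6+10 = 16
ES_G = 8; EF_G = 8+10 = 18
ES_H = max(EF_E=22, EF_F=16, EF_G=18) = 22; EF_H = 22+8 = 30
Expected project duration μ = 30 hours. Critical path: D → E → H.

Variance along critical path = 7.111 + 2.778 + 7.111 = 17.000
σ = √17.000 = 4.123 hours

4.12 hours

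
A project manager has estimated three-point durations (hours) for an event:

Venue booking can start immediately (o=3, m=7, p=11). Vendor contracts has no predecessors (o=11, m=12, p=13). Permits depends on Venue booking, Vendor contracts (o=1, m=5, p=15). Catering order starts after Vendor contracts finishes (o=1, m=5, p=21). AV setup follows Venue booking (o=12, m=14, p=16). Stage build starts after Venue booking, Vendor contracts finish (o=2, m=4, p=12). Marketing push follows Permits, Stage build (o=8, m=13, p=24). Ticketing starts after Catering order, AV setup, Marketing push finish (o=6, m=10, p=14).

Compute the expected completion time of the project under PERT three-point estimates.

te_Venue booking = (3 + 4·7 + 11)/6 = 42/6 = 7
te_Vendor contracts = (11 + 4·12 + 13)/6 = 72/6 = 12
te_Permits = (1 + 4·5 + 15)/6 = 36/6 = 6
te_Catering order = (1 + 4·5 + 21)/6 = 42/6 = 7
te_AV setup = (12 + 4·14 + 16)/6 = 84/6 = 14
te_Stage build = (2 + 4·4 + 12)/6 = 30/6 = 5
te_Marketing push = (8 + 4·13 + 24)/6 = 84/6 = 14
te_Ticketing = (6 + 4·10 + 14)/6 = 60/6 = 10

Forward pass:
ES_Venue booking = 0; EF_Venue booking = 7
ES_Vendor contracts = 0; EF_Vendor contracts = 12
ES_Permits = max(EF_Venue booking=7, EF_Vendor contracts=12) = 12; EF_Permits = 12+6 = 18
ES_Catering order = 12; EF_Catering order = 12+7 = 19
ES_AV setup = 7; EF_AV setup = 7+14 = 21
ES_Stage build = max(EF_Venue booking=7, EF_Vendor contracts=12) = 12; EF_Stage build = 12+5 = 17
ES_Marketing push = max(EF_Permits=18, EF_Stage build=17) = 18; EF_Marketing push = 18+14 = 32
ES_Ticketing = max(EF_Catering order=19, EF_AV setup=21, EF_Marketing push=32) = 32; EF_Ticketing = 32+10 = 42
Expected project duration μ = 42 hours. Critical path: Vendor contracts → Permits → Marketing push → Ticketing.

42 hours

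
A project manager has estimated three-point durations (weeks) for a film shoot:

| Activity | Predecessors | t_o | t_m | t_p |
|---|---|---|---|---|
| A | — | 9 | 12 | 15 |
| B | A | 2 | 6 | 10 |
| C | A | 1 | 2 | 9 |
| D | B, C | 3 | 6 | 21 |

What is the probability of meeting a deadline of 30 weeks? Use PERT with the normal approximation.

te_A = (9 + 4·12 + 15)/6 = 72/6 = 12; σ²_A = ((15−9)/6)² = 1.000
te_B = (2 + 4·6 + 10)/6 = 36/6 = 6; σ²_B = ((10−2)/6)² = 1.778
te_C = (1 + 4·2 + 9)/6 = 18/6 = 3; σ²_C = ((9−1)/6)² = 1.778
te_D = (3 + 4·6 + 21)/6 = 48/6 = 8; σ²_D = ((21−3)/6)² = 9.000

Forward pass:
ES_A = 0; EF_A = 12
ES_B = 12; EF_B = 12+6 = 18
ES_C = 12; EF_C = 12+3 = 15
ES_D = max(EF_B=18, EF_C=15) = 18; EF_D = 18+8 = 26
Expected project duration μ = 26 weeks. Critical path: A → B → D.

Variance along critical path = 1.000 + 1.778 + 9.000 = 11.778; σ = √11.778 = 3.432 weeks.
Z = (30 − 26) / 3.432 = 1.166
P(T ≤ 30) = Φ(1.166) ≈ 0.878

0.878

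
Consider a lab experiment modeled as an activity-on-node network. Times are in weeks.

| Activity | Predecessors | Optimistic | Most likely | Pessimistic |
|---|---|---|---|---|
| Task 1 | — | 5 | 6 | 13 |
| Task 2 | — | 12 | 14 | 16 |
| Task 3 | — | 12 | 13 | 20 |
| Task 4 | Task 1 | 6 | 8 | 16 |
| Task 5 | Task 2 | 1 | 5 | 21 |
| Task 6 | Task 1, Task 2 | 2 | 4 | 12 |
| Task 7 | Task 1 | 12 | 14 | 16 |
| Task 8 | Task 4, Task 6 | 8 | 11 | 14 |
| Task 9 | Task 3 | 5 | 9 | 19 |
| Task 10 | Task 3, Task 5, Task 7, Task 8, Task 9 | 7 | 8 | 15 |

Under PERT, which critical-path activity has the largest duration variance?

te_Task 1 = (5 + 4·6 + 13)/6 = 42/6 = 7; σ²_Task 1 = ((13−5)/6)² = 1.778
te_Task 2 = (12 + 4·14 + 16)/6 = 84/6 = 14; σ²_Task 2 = ((16−12)/6)² = 0.444
te_Task 3 = (12 + 4·13 + 20)/6 = 84/6 = 14; σ²_Task 3 = ((20−12)/6)² = 1.778
te_Task 4 = (6 + 4·8 + 16)/6 = 54/6 = 9; σ²_Task 4 = ((16−6)/6)² = 2.778
te_Task 5 = (1 + 4·5 + 21)/6 = 42/6 = 7; σ²_Task 5 = ((21−1)/6)² = 11.111
te_Task 6 = (2 + 4·4 + 12)/6 = 30/6 = 5; σ²_Task 6 = ((12−2)/6)² = 2.778
te_Task 7 = (12 + 4·14 + 16)/6 = 84/6 = 14; σ²_Task 7 = ((16−12)/6)² = 0.444
te_Task 8 = (8 + 4·11 + 14)/6 = 66/6 = 11; σ²_Task 8 = ((14−8)/6)² = 1.000
te_Task 9 = (5 + 4·9 + 19)/6 = 60/6 = 10; σ²_Task 9 = ((19−5)/6)² = 5.444
te_Task 10 = (7 + 4·8 + 15)/6 = 54/6 = 9; σ²_Task 10 = ((15−7)/6)² = 1.778

Forward pass:
ES_Task 1 = 0; EF_Task 1 = 7
ES_Task 2 = 0; EF_Task 2 = 14
ES_Task 3 = 0; EF_Task 3 = 14
ES_Task 4 = 7; EF_Task 4 = 7+9 = 16
ES_Task 5 = 14; EF_Task 5 = 14+7 = 21
ES_Task 6 = max(EF_Task 1=7, EF_Task 2=14) = 14; EF_Task 6 = 14+5 = 19
ES_Task 7 = 7; EF_Task 7 = 7+14 = 21
ES_Task 8 = max(EF_Task 4=16, EF_Task 6=19) = 19; EF_Task 8 = 19+11 = 30
ES_Task 9 = 14; EF_Task 9 = 14+10 = 24
ES_Task 10 = max(EF_Task 3=14, EF_Task 5=21, EF_Task 7=21, EF_Task 8=30, EF_Task 9=24) = 30; EF_Task 10 = 30+9 = 39
Expected project duration μ = 39 weeks. Critical path: Task 2 → Task 6 → Task 8 → Task 10.

Variances on critical path: σ²_Task 2=0.444, σ²_Task 6=2.778, σ²_Task 8=1.000, σ²_Task 10=1.778.
Largest is σ²_Task 6 = 2.778.

Task 6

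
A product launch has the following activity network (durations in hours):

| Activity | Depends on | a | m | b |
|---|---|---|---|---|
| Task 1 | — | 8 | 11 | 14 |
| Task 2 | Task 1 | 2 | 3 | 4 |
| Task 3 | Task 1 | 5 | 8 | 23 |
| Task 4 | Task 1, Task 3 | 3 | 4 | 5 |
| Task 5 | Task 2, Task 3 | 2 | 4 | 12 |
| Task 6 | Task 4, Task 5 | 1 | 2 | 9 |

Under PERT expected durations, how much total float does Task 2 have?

7 hours

te_Task 1 = (8 + 4·11 + 14)/6 = 66/6 = 11
te_Task 2 = (2 + 4·3 + 4)/6 = 18/6 = 3
te_Task 3 = (5 + 4·8 + 23)/6 = 60/6 = 10
te_Task 4 = (3 + 4·4 + 5)/6 = 24/6 = 4
te_Task 5 = (2 + 4·4 + 12)/6 = 30/6 = 5
te_Task 6 = (1 + 4·2 + 9)/6 = 18/6 = 3

Forward pass:
ES_Task 1 = 0; EF_Task 1 = 11
ES_Task 2 = 11; EF_Task 2 = 11+3 = 14
ES_Task 3 = 11; EF_Task 3 = 11+10 = 21
ES_Task 4 = max(EF_Task 1=11, EF_Task 3=21) = 21; EF_Task 4 = 21+4 = 25
ES_Task 5 = max(EF_Task 2=14, EF_Task 3=21) = 21; EF_Task 5 = 21+5 = 26
ES_Task 6 = max(EF_Task 4=25, EF_Task 5=26) = 26; EF_Task 6 = 26+3 = 29
Expected project duration μ = 29 hours. Critical path: Task 1 → Task 3 → Task 5 → Task 6.

Backward pass:
LF_Task 6 = 29; LS_Task 6 = 29−3 = 26
LF_Task 5 = LS_Task 6 = 26; LS_Task 5 = 26−5 = 21
LF_Task 4 = LS_Task 6 = 26; LS_Task 4 = 26−4 = 22
LF_Task 3 = min(LS_Task 4=22, LS_Task 5=21) = 21; LS_Task 3 = 21−10 = 11
LF_Task 2 = LS_Task 5 = 21; LS_Task 2 = 21−3 = 18
LF_Task 1 = min(LS_Task 2=18, LS_Task 3=11, LS_Task 4=22) = 11; LS_Task 1 = 11−11 = 0
Slack_Task 2 = LS_Task 2 − ES_Task 2 = 18 − 11 = 7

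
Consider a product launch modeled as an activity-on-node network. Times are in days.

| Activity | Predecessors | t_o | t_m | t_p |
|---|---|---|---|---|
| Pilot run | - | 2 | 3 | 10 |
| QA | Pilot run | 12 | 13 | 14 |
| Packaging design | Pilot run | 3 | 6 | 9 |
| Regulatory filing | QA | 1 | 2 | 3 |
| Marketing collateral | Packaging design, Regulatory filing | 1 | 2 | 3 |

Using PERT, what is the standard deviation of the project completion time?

1.45 days

te_Pilot run = (2 + 4·3 + 10)/6 = 24/6 = 4; σ²_Pilot run = ((10−2)/6)² = 1.778
te_QA = (12 + 4·13 + 14)/6 = 78/6 = 13; σ²_QA = ((14−12)/6)² = 0.111
te_Packaging design = (3 + 4·6 + 9)/6 = 36/6 = 6; σ²_Packaging design = ((9−3)/6)² = 1.000
te_Regulatory filing = (1 + 4·2 + 3)/6 = 12/6 = 2; σ²_Regulatory filing = ((3−1)/6)² = 0.111
te_Marketing collateral = (1 + 4·2 + 3)/6 = 12/6 = 2; σ²_Marketing collateral = ((3−1)/6)² = 0.111

Forward pass:
ES_Pilot run = 0; EF_Pilot run = 4
ES_QA = 4; EF_QA = 4+13 = 17
ES_Packaging design = 4; EF_Packaging design = 4+6 = 10
ES_Regulatory filing = 17; EF_Regulatory filing = 17+2 = 19
ES_Marketing collateral = max(EF_Packaging design=10, EF_Regulatory filing=19) = 19; EF_Marketing collateral = 19+2 = 21
Expected project duration μ = 21 days. Critical path: Pilot run → QA → Regulatory filing → Marketing collateral.

Variance along critical path = 1.778 + 0.111 + 0.111 + 0.111 = 2.111
σ = √2.111 = 1.453 days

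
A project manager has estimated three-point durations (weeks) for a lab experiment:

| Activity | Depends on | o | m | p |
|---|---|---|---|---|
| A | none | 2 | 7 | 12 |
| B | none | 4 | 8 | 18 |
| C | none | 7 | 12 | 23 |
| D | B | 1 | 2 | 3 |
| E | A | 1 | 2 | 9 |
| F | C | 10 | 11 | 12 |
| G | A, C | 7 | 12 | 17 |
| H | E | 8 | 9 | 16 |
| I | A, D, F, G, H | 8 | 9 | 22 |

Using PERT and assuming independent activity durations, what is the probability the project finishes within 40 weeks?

te_A = (2 + 4·7 + 12)/6 = 42/6 = 7; σ²_A = ((12−2)/6)² = 2.778
te_B = (4 + 4·8 + 18)/6 = 54/6 = 9; σ²_B = ((18−4)/6)² = 5.444
te_C = (7 + 4·12 + 23)/6 = 78/6 = 13; σ²_C = ((23−7)/6)² = 7.111
te_D = (1 + 4·2 + 3)/6 = 12/6 = 2; σ²_D = ((3−1)/6)² = 0.111
te_E = (1 + 4·2 + 9)/6 = 18/6 = 3; σ²_E = ((9−1)/6)² = 1.778
te_F = (10 + 4·11 + 12)/6 = 66/6 = 11; σ²_F = ((12−10)/6)² = 0.111
te_G = (7 + 4·12 + 17)/6 = 72/6 = 12; σ²_G = ((17−7)/6)² = 2.778
te_H = (8 + 4·9 + 16)/6 = 60/6 = 10; σ²_H = ((16−8)/6)² = 1.778
te_I = (8 + 4·9 + 22)/6 = 66/6 = 11; σ²_I = ((22−8)/6)² = 5.444

Forward pass:
ES_A = 0; EF_A = 7
ES_B = 0; EF_B = 9
ES_C = 0; EF_C = 13
ES_D = 9; EF_D = 9+2 = 11
ES_E = 7; EF_E = 7+3 = 10
ES_F = 13; EF_F = 13+11 = 24
ES_G = max(EF_A=7, EF_C=13) = 13; EF_G = 13+12 = 25
ES_H = 10; EF_H = 10+10 = 20
ES_I = max(EF_A=7, EF_D=11, EF_F=24, EF_G=25, EF_H=20) = 25; EF_I = 25+11 = 36
Expected project duration μ = 36 weeks. Critical path: C → G → I.

Variance along critical path = 7.111 + 2.778 + 5.444 = 15.333; σ = √15.333 = 3.916 weeks.
Z = (40 − 36) / 3.916 = 1.022
P(T ≤ 40) = Φ(1.022) ≈ 0.846

0.846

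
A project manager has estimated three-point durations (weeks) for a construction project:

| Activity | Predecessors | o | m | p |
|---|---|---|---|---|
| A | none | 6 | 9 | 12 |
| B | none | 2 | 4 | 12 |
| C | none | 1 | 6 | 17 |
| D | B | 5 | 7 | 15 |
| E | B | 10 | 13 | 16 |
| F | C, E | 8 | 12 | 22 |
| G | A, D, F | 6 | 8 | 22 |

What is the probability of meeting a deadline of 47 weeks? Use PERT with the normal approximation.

0.931

te_A = (6 + 4·9 + 12)/6 = 54/6 = 9; σ²_A = ((12−6)/6)² = 1.000
te_B = (2 + 4·4 + 12)/6 = 30/6 = 5; σ²_B = ((12−2)/6)² = 2.778
te_C = (1 + 4·6 + 17)/6 = 42/6 = 7; σ²_C = ((17−1)/6)² = 7.111
te_D = (5 + 4·7 + 15)/6 = 48/6 = 8; σ²_D = ((15−5)/6)² = 2.778
te_E = (10 + 4·13 + 16)/6 = 78/6 = 13; σ²_E = ((16−10)/6)² = 1.000
te_F = (8 + 4·12 + 22)/6 = 78/6 = 13; σ²_F = ((22−8)/6)² = 5.444
te_G = (6 + 4·8 + 22)/6 = 60/6 = 10; σ²_G = ((22−6)/6)² = 7.111

Forward pass:
ES_A = 0; EF_A = 9
ES_B = 0; EF_B = 5
ES_C = 0; EF_C = 7
ES_D = 5; EF_D = 5+8 = 13
ES_E = 5; EF_E = 5+13 = 18
ES_F = max(EF_C=7, EF_E=18) = 18; EF_F = 18+13 = 31
ES_G = max(EF_A=9, EF_D=13, EF_F=31) = 31; EF_G = 31+10 = 41
Expected project duration μ = 41 weeks. Critical path: B → E → F → G.

Variance along critical path = 2.778 + 1.000 + 5.444 + 7.111 = 16.333; σ = √16.333 = 4.041 weeks.
Z = (47 − 41) / 4.041 = 1.485
P(T ≤ 47) = Φ(1.485) ≈ 0.931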